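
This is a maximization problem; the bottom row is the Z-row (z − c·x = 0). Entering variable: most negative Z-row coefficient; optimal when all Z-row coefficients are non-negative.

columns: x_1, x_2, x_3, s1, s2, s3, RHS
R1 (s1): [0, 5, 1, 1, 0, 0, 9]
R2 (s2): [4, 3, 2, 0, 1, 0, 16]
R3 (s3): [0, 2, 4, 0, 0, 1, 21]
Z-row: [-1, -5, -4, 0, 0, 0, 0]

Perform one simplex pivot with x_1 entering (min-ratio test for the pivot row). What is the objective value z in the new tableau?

4

Ratio test on column x_1 — row 1: entry 0 ≤ 0; row 2: 16/4 = 4; row 3: entry 0 ≤ 0. Minimum is 4 at row 2 (s2 leaves); pivot element 4.
Pivot on row 2; the Z-row RHS becomes 0 − (-1)·4 = 4.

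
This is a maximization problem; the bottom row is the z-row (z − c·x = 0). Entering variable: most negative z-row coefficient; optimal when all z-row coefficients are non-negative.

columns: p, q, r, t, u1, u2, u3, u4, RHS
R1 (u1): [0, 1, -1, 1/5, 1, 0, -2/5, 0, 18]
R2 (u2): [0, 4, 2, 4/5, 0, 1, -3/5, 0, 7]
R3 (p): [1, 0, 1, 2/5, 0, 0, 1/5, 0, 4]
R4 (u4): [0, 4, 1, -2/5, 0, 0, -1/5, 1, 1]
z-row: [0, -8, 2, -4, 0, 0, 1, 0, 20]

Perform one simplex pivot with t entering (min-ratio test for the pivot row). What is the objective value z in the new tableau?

55

Ratio test on column t — row 1: 18/(1/5) = 90; row 2: 7/(4/5) = 35/4; row 3: 4/(2/5) = 10; row 4: entry -2/5 ≤ 0. Minimum is 35/4 at row 2 (u2 leaves); pivot element 4/5.
Pivot on row 2; the z-row RHS becomes 20 − (-4)·(35/4) = 55.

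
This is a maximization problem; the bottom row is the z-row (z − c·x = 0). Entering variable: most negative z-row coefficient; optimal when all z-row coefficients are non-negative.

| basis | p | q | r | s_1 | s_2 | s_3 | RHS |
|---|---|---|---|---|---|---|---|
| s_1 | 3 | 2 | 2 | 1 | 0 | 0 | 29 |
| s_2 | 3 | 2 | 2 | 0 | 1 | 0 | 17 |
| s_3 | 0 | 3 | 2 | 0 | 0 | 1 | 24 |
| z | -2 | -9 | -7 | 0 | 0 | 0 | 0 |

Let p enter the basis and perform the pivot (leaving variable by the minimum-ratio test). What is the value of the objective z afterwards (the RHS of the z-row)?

Ratio test on column p — row 1: 29/3 = 29/3; row 2: 17/3 = 17/3; row 3: entry 0 ≤ 0. Minimum is 17/3 at row 2 (s_2 leaves); pivot element 3.
Pivot on row 2; the z-row RHS becomes 0 − (-2)·(17/3) = 34/3.

34/3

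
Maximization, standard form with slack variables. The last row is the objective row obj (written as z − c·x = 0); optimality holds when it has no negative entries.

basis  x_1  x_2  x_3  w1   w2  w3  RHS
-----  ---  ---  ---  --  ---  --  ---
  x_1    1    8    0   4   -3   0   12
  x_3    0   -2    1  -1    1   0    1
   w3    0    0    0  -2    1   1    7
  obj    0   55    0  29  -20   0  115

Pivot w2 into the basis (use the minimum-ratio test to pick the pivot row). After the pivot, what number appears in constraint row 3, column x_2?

Ratio test on column w2 — row 1: entry -3 ≤ 0; row 2: 1/1 = 1; row 3: 7/1 = 7. Minimum is 1 at row 2 (x_3 leaves); pivot element 1.
Divide row 2 by 1; eliminate column w2 from the other rows.
Row 3 update in column x_2: 0 − 1·(-2) = 2.

2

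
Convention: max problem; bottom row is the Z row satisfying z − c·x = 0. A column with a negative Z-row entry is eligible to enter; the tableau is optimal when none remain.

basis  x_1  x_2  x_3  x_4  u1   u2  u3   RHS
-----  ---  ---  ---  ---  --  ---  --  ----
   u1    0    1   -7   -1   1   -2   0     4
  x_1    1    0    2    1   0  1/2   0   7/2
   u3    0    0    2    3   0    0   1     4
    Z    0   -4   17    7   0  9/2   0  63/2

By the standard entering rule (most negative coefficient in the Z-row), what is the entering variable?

x_2

Negative Z-row entries: x_2: -4.
The most negative is -4 in column x_2, so x_2 enters.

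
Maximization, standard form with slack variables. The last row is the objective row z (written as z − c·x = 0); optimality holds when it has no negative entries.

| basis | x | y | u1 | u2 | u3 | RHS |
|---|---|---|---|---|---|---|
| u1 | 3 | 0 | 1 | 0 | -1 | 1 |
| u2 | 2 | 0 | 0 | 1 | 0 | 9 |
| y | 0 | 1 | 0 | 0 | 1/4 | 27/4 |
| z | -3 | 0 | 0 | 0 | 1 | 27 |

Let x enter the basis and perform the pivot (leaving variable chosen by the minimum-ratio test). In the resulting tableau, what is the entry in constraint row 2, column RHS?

Ratio test on column x — row 1: 1/3 = 1/3; row 2: 9/2 = 9/2; row 3: entry 0 ≤ 0. Minimum is 1/3 at row 1 (u1 leaves); pivot element 3.
Divide row 1 by 3; eliminate column x from the other rows.
Row 2 update in column RHS: 9 − 2·(1/3) = 25/3.

25/3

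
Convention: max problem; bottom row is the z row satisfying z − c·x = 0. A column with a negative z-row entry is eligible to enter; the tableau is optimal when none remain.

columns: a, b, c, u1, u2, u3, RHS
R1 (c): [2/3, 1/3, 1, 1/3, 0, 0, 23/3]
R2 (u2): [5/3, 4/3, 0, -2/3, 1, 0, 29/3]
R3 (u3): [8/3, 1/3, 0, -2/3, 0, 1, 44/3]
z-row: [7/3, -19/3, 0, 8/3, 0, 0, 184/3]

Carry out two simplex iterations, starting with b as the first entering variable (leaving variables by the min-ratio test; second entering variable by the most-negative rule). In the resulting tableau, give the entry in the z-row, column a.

21/2

Ratio test on column b — row 1: (23/3)/(1/3) = 23; row 2: (29/3)/(4/3) = 29/4; row 3: (44/3)/(1/3) = 44. Minimum is 29/4 at row 2 (u2 leaves); pivot element 4/3.
Divide row 2 by 4/3; eliminate column b from the other rows.
Second iteration: most negative z-row entry is -1/2 in column u1, so u1 enters.
Ratio test on column u1 — row 1: (21/4)/(1/2) = 21/2; row 2: entry -1/2 ≤ 0; row 3: entry -1/2 ≤ 0. Minimum is 21/2 at row 1 (c leaves); pivot element 1/2.
Divide row 1 by 1/2; eliminate column u1 from the other rows.
After both pivots, the entry at the z-row, column a is 21/2.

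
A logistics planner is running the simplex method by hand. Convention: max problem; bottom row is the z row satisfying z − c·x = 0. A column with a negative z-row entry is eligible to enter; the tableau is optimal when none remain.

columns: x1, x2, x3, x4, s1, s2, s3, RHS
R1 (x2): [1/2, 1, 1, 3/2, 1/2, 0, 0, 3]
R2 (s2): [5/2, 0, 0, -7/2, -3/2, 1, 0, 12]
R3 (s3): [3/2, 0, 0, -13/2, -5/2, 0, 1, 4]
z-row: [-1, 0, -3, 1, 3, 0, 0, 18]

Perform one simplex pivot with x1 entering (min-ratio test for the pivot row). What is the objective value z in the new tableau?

62/3

Ratio test on column x1 — row 1: 3/(1/2) = 6; row 2: 12/(5/2) = 24/5; row 3: 4/(3/2) = 8/3. Minimum is 8/3 at row 3 (s3 leaves); pivot element 3/2.
Pivot on row 3; the z-row RHS becomes 18 − (-1)·(8/3) = 62/3.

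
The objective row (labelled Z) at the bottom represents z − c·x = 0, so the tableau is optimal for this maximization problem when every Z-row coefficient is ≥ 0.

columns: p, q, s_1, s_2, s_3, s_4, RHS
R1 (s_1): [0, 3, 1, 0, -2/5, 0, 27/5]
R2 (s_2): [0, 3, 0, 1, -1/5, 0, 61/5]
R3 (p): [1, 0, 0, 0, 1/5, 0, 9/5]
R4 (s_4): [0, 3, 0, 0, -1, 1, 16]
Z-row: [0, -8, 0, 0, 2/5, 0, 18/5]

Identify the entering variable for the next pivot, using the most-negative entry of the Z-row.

Negative Z-row entries: q: -8.
The most negative is -8 in column q, so q enters.

q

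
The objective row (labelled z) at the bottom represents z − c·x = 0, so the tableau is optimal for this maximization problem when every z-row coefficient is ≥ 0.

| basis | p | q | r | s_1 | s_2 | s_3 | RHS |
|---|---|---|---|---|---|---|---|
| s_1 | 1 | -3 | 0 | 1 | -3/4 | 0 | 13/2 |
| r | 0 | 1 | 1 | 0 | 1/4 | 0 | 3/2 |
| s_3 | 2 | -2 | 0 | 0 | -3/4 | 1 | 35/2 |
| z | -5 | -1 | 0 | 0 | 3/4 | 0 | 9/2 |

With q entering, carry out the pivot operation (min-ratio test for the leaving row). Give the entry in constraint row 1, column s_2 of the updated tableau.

0

Ratio test on column q — row 1: entry -3 ≤ 0; row 2: (3/2)/1 = 3/2; row 3: entry -2 ≤ 0. Minimum is 3/2 at row 2 (r leaves); pivot element 1.
Divide row 2 by 1; eliminate column q from the other rows.
Row 1 update in column s_2: -3/4 − (-3)·(1/4) = 0.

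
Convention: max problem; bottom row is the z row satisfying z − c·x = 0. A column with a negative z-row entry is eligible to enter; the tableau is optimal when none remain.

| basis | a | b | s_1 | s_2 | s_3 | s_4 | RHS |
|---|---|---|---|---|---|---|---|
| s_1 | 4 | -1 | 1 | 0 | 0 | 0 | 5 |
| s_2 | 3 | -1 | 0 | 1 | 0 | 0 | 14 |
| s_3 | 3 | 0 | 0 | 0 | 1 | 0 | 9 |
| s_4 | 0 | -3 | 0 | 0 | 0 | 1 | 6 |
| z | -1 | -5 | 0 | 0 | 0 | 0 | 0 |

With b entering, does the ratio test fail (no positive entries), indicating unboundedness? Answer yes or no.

Every constraint-row entry in column b is ≤ 0, so increasing b is unbounded.

yes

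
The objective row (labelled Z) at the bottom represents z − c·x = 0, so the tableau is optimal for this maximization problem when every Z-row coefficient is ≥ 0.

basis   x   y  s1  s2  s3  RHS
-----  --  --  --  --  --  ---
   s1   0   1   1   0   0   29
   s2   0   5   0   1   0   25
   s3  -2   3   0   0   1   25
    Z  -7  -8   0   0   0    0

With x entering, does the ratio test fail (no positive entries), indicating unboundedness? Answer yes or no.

yes

Every constraint-row entry in column x is ≤ 0, so increasing x is unbounded.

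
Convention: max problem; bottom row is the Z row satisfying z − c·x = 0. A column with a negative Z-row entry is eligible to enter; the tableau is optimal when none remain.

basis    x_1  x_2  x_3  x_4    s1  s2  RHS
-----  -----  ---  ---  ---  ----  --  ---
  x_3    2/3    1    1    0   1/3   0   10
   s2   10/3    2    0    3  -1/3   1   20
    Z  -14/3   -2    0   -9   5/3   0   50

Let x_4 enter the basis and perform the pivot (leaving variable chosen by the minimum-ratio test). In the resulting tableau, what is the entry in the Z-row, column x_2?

Ratio test on column x_4 — row 1: entry 0 ≤ 0; row 2: 20/3 = 20/3. Minimum is 20/3 at row 2 (s2 leaves); pivot element 3.
Divide row 2 by 3; eliminate column x_4 from the other rows.
Z-row update in column x_2: -2 − (-9)·(2/3) = 4.

4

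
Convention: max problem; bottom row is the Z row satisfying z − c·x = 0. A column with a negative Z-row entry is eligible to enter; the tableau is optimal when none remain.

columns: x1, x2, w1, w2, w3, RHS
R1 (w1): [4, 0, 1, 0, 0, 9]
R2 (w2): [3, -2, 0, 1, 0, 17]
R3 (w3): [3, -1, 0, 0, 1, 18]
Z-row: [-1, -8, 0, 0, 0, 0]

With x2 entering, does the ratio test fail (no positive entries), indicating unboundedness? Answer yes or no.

Every constraint-row entry in column x2 is ≤ 0, so increasing x2 is unbounded.

yes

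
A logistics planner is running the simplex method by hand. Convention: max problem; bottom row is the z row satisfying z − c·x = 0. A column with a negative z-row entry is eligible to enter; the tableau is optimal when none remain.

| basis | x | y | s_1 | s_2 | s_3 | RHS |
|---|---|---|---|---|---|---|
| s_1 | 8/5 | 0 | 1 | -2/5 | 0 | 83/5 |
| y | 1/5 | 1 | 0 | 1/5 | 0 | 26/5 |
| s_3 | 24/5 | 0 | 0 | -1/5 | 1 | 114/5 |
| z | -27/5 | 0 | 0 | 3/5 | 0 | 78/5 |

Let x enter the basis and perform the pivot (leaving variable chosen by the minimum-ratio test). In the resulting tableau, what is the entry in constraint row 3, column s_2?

-1/24

Ratio test on column x — row 1: (83/5)/(8/5) = 83/8; row 2: (26/5)/(1/5) = 26; row 3: (114/5)/(24/5) = 19/4. Minimum is 19/4 at row 3 (s_3 leaves); pivot element 24/5.
Divide row 3 by 24/5; eliminate column x from the other rows.
In the new row 3, the s_2 entry is the old entry divided by the pivot: (-1/5)/(24/5) = -1/24.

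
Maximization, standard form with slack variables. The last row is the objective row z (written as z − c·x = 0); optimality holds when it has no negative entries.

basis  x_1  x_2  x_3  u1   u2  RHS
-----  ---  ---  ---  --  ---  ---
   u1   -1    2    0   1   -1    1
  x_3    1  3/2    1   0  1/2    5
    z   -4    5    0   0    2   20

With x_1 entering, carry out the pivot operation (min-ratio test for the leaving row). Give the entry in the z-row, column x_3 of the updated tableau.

4

Ratio test on column x_1 — row 1: entry -1 ≤ 0; row 2: 5/1 = 5. Minimum is 5 at row 2 (x_3 leaves); pivot element 1.
Divide row 2 by 1; eliminate column x_1 from the other rows.
z-row update in column x_3: 0 − (-4)·1 = 4.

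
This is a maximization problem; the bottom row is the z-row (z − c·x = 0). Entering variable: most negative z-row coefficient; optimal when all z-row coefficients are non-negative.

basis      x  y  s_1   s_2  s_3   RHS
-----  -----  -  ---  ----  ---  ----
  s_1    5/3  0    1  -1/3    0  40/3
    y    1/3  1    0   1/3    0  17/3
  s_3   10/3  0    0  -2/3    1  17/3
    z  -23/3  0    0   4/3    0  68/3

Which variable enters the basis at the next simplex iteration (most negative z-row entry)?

x

Negative z-row entries: x: -23/3.
The most negative is -23/3 in column x, so x enters.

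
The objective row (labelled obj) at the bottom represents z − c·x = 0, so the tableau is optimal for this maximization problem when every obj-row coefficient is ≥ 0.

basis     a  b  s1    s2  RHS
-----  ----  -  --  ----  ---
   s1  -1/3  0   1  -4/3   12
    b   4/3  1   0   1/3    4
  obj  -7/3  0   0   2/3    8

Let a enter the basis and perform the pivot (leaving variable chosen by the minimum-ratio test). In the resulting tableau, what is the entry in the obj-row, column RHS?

15

Ratio test on column a — row 1: entry -1/3 ≤ 0; row 2: 4/(4/3) = 3. Minimum is 3 at row 2 (b leaves); pivot element 4/3.
Divide row 2 by 4/3; eliminate column a from the other rows.
obj-row update in column RHS: 8 − (-7/3)·3 = 15.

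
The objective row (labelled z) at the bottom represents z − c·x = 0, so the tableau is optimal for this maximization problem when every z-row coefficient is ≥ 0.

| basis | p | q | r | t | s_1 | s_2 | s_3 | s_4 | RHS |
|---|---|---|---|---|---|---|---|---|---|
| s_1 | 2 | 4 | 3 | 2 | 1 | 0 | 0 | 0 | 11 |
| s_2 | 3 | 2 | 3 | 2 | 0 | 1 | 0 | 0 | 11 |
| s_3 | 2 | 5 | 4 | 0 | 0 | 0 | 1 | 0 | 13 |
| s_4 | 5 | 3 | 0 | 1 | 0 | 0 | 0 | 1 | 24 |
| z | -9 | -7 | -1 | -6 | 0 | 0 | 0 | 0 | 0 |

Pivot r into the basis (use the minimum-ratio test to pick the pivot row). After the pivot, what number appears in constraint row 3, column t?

Ratio test on column r — row 1: 11/3 = 11/3; row 2: 11/3 = 11/3; row 3: 13/4 = 13/4; row 4: entry 0 ≤ 0. Minimum is 13/4 at row 3 (s_3 leaves); pivot element 4.
Divide row 3 by 4; eliminate column r from the other rows.
In the new row 3, the t entry is the old entry divided by the pivot: 0/4 = 0.

0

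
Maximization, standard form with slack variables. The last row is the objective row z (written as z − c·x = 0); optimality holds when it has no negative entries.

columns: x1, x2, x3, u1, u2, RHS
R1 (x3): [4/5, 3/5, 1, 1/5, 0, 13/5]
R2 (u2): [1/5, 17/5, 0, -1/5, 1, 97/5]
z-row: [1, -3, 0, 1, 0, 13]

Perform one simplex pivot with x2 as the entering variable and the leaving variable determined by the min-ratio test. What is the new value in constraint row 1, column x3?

Ratio test on column x2 — row 1: (13/5)/(3/5) = 13/3; row 2: (97/5)/(17/5) = 97/17. Minimum is 13/3 at row 1 (x3 leaves); pivot element 3/5.
Divide row 1 by 3/5; eliminate column x2 from the other rows.
In the new row 1, the x3 entry is the old entry divided by the pivot: 1/(3/5) = 5/3.

5/3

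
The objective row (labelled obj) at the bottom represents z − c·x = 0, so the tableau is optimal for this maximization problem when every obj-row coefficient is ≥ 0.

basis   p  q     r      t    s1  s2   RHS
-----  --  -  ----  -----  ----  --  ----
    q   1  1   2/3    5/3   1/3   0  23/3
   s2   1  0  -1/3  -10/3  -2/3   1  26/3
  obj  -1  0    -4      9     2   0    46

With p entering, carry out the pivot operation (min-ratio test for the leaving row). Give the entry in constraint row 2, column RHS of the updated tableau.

1

Ratio test on column p — row 1: (23/3)/1 = 23/3; row 2: (26/3)/1 = 26/3. Minimum is 23/3 at row 1 (q leaves); pivot element 1.
Divide row 1 by 1; eliminate column p from the other rows.
Row 2 update in column RHS: 26/3 − 1·(23/3) = 1.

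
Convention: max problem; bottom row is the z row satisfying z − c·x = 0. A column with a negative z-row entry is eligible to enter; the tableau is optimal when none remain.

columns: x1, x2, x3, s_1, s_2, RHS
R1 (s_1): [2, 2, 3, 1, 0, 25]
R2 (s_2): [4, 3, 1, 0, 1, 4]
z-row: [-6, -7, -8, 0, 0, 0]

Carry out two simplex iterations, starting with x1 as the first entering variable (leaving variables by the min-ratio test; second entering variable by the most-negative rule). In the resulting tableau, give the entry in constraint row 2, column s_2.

1

Ratio test on column x1 — row 1: 25/2 = 25/2; row 2: 4/4 = 1. Minimum is 1 at row 2 (s_2 leaves); pivot element 4.
Divide row 2 by 4; eliminate column x1 from the other rows.
Second iteration: most negative z-row entry is -13/2 in column x3, so x3 enters.
Ratio test on column x3 — row 1: 23/(5/2) = 46/5; row 2: 1/(1/4) = 4. Minimum is 4 at row 2 (x1 leaves); pivot element 1/4.
Divide row 2 by 1/4; eliminate column x3 from the other rows.
After both pivots, the entry at constraint row 2, column s_2 is 1.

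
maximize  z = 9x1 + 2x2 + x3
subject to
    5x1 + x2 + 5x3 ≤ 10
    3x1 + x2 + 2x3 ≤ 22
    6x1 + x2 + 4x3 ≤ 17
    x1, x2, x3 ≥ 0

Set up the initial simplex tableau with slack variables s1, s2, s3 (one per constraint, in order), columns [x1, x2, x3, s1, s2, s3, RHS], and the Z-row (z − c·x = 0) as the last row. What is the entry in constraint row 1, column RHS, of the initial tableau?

The RHS of constraint 1 is b_1 = 10.

10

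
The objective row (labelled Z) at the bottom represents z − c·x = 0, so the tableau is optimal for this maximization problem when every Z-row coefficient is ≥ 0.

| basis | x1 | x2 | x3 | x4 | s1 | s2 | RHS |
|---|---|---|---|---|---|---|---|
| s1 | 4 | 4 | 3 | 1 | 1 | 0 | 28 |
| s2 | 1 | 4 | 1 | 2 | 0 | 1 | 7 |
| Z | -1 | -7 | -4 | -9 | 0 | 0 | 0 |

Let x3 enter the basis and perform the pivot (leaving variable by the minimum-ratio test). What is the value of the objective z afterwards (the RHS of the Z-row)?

28

Ratio test on column x3 — row 1: 28/3 = 28/3; row 2: 7/1 = 7. Minimum is 7 at row 2 (s2 leaves); pivot element 1.
Pivot on row 2; the Z-row RHS becomes 0 − (-4)·7 = 28.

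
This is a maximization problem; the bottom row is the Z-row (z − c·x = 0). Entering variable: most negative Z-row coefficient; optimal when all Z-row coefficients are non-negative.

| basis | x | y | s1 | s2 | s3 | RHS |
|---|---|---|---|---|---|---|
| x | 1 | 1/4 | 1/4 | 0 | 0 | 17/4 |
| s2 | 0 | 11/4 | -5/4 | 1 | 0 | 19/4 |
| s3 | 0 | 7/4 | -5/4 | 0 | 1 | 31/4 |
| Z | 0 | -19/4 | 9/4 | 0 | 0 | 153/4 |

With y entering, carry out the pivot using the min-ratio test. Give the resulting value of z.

511/11

Ratio test on column y — row 1: (17/4)/(1/4) = 17; row 2: (19/4)/(11/4) = 19/11; row 3: (31/4)/(7/4) = 31/7. Minimum is 19/11 at row 2 (s2 leaves); pivot element 11/4.
Pivot on row 2; the Z-row RHS becomes 153/4 − (-19/4)·(19/11) = 511/11.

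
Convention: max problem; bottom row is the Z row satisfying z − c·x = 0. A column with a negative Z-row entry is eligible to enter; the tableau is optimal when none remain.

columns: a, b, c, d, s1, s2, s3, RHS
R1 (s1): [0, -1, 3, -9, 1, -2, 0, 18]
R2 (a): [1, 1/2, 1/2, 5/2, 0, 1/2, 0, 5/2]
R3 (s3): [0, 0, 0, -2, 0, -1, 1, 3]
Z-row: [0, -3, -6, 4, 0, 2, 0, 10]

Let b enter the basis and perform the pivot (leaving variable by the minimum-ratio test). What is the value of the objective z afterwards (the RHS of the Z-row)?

25

Ratio test on column b — row 1: entry -1 ≤ 0; row 2: (5/2)/(1/2) = 5; row 3: entry 0 ≤ 0. Minimum is 5 at row 2 (a leaves); pivot element 1/2.
Pivot on row 2; the Z-row RHS becomes 10 − (-3)·5 = 25.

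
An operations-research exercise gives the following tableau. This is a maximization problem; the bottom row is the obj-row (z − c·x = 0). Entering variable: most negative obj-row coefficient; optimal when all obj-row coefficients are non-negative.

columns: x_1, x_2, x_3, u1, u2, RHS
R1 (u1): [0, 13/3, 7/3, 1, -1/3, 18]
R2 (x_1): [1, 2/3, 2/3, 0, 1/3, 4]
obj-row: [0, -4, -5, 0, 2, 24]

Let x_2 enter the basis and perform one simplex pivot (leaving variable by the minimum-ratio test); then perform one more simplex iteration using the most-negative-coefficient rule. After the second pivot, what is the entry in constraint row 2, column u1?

-1/2

Ratio test on column x_2 — row 1: 18/(13/3) = 54/13; row 2: 4/(2/3) = 6. Minimum is 54/13 at row 1 (u1 leaves); pivot element 13/3.
Divide row 1 by 13/3; eliminate column x_2 from the other rows.
Second iteration: most negative obj-row entry is -37/13 in column x_3, so x_3 enters.
Ratio test on column x_3 — row 1: (54/13)/(7/13) = 54/7; row 2: (16/13)/(4/13) = 4. Minimum is 4 at row 2 (x_1 leaves); pivot element 4/13.
Divide row 2 by 4/13; eliminate column x_3 from the other rows.
After both pivots, the entry at constraint row 2, column u1 is -1/2.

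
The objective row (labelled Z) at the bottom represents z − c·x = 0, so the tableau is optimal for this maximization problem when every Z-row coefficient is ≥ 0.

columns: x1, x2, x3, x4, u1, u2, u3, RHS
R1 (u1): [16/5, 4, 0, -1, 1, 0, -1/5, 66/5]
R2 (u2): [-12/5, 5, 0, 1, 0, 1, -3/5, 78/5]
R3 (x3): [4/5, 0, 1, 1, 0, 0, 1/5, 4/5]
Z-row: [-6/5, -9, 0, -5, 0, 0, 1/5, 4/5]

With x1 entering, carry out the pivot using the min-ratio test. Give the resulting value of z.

2

Ratio test on column x1 — row 1: (66/5)/(16/5) = 33/8; row 2: entry -12/5 ≤ 0; row 3: (4/5)/(4/5) = 1. Minimum is 1 at row 3 (x3 leaves); pivot element 4/5.
Pivot on row 3; the Z-row RHS becomes 4/5 − (-6/5)·1 = 2.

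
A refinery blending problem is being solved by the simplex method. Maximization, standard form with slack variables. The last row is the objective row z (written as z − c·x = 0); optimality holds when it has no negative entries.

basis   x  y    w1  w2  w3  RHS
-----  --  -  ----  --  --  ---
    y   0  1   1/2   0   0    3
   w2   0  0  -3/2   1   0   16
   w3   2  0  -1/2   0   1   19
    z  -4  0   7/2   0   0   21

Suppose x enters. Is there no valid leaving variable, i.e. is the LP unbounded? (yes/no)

Column x has positive entries in row(s) 3, so the ratio test bounds it — not unbounded.

no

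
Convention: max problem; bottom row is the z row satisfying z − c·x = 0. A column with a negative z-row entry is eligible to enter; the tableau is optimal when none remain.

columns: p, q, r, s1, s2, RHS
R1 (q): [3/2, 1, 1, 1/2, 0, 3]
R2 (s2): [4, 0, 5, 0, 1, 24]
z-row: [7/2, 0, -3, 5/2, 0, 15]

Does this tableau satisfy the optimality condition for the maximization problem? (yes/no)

The z-row has a negative entry -3 in column r, so it is not optimal.

no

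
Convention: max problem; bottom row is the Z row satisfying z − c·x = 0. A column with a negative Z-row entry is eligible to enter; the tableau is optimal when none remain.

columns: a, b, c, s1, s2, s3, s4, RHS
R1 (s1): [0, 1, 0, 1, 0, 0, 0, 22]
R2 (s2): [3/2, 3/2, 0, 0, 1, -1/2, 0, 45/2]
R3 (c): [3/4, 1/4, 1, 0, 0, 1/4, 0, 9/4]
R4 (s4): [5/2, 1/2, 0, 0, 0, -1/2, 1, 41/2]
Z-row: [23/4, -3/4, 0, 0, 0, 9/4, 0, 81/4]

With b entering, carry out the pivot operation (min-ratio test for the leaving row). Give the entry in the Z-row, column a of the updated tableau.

8

Ratio test on column b — row 1: 22/1 = 22; row 2: (45/2)/(3/2) = 15; row 3: (9/4)/(1/4) = 9; row 4: (41/2)/(1/2) = 41. Minimum is 9 at row 3 (c leaves); pivot element 1/4.
Divide row 3 by 1/4; eliminate column b from the other rows.
Z-row update in column a: 23/4 − (-3/4)·3 = 8.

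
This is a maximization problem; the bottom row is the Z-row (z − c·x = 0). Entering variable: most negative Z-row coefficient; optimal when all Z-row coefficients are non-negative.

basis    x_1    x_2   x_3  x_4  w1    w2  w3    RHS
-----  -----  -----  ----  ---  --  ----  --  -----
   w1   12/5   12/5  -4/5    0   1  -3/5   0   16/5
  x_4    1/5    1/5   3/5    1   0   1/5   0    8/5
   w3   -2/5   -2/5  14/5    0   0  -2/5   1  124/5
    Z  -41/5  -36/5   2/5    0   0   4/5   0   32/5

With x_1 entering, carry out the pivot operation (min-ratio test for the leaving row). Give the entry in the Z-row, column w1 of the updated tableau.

Ratio test on column x_1 — row 1: (16/5)/(12/5) = 4/3; row 2: (8/5)/(1/5) = 8; row 3: entry -2/5 ≤ 0. Minimum is 4/3 at row 1 (w1 leaves); pivot element 12/5.
Divide row 1 by 12/5; eliminate column x_1 from the other rows.
Z-row update in column w1: 0 − (-41/5)·(5/12) = 41/12.

41/12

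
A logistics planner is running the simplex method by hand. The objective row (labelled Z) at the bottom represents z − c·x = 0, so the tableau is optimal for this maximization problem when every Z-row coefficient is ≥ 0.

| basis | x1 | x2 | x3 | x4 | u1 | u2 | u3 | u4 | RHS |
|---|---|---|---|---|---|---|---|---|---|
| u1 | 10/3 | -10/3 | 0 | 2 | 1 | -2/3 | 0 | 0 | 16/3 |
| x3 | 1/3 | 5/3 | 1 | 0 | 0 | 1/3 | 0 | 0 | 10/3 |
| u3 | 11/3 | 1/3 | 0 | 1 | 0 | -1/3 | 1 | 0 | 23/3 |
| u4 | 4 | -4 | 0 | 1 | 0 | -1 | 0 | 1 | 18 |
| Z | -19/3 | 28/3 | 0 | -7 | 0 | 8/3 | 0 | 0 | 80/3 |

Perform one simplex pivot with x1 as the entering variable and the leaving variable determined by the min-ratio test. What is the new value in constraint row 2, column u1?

-1/10

Ratio test on column x1 — row 1: (16/3)/(10/3) = 8/5; row 2: (10/3)/(1/3) = 10; row 3: (23/3)/(11/3) = 23/11; row 4: 18/4 = 9/2. Minimum is 8/5 at row 1 (u1 leaves); pivot element 10/3.
Divide row 1 by 10/3; eliminate column x1 from the other rows.
Row 2 update in column u1: 0 − (1/3)·(3/10) = -1/10.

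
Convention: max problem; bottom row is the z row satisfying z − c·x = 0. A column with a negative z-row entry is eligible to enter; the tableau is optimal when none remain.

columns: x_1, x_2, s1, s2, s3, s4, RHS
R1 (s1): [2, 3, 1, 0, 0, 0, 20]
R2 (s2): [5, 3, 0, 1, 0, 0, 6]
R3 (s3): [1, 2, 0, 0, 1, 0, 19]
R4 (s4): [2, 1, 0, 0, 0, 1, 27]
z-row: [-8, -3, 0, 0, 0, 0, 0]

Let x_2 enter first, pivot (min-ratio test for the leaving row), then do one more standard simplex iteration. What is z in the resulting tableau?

Ratio test on column x_2 — row 1: 20/3 = 20/3; row 2: 6/3 = 2; row 3: 19/2 = 19/2; row 4: 27/1 = 27. Minimum is 2 at row 2 (s2 leaves); pivot element 3.
Pivot on row 2; the z-row RHS becomes 0 − (-3)·2 = 6.
Next entering variable (most negative z-row entry -3): x_1.
Ratio test on column x_1 — row 1: entry -3 ≤ 0; row 2: 2/(5/3) = 6/5; row 3: entry -7/3 ≤ 0; row 4: 25/(1/3) = 75. Minimum is 6/5 at row 2 (x_2 leaves); pivot element 5/3.
After the second pivot the z-row RHS is 6 − (-3)·(6/5) = 48/5.

48/5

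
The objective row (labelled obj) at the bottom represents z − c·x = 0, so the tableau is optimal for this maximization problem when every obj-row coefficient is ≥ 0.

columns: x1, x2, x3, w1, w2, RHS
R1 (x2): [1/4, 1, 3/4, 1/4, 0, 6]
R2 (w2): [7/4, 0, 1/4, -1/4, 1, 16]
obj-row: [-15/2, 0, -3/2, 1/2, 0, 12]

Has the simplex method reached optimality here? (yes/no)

no

The obj-row has a negative entry -15/2 in column x1, so it is not optimal.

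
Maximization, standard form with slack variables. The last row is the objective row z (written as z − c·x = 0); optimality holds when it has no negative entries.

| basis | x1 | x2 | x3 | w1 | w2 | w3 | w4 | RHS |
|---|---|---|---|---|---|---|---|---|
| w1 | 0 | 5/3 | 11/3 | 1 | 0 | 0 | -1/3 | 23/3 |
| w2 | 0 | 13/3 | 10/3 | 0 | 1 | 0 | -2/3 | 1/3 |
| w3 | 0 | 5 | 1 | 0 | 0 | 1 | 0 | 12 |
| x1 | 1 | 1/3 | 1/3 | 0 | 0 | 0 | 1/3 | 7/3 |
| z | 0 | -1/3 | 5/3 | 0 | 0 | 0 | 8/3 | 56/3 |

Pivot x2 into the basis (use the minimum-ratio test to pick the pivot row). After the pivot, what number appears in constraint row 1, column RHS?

Ratio test on column x2 — row 1: (23/3)/(5/3) = 23/5; row 2: (1/3)/(13/3) = 1/13; row 3: 12/5 = 12/5; row 4: (7/3)/(1/3) = 7. Minimum is 1/13 at row 2 (w2 leaves); pivot element 13/3.
Divide row 2 by 13/3; eliminate column x2 from the other rows.
Row 1 update in column RHS: 23/3 − (5/3)·(1/13) = 98/13.

98/13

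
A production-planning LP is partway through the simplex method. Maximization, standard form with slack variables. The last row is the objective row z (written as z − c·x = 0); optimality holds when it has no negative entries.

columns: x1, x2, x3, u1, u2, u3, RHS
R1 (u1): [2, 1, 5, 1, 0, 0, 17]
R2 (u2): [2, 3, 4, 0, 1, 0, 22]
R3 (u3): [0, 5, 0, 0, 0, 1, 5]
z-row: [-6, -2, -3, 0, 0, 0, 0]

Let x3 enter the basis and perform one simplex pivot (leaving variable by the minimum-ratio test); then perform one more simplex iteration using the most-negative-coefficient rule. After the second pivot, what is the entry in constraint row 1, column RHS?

17/2

Ratio test on column x3 — row 1: 17/5 = 17/5; row 2: 22/4 = 11/2; row 3: entry 0 ≤ 0. Minimum is 17/5 at row 1 (u1 leaves); pivot element 5.
Divide row 1 by 5; eliminate column x3 from the other rows.
Second iteration: most negative z-row entry is -24/5 in column x1, so x1 enters.
Ratio test on column x1 — row 1: (17/5)/(2/5) = 17/2; row 2: (42/5)/(2/5) = 21; row 3: entry 0 ≤ 0. Minimum is 17/2 at row 1 (x3 leaves); pivot element 2/5.
Divide row 1 by 2/5; eliminate column x1 from the other rows.
After both pivots, the entry at constraint row 1, column RHS is 17/2.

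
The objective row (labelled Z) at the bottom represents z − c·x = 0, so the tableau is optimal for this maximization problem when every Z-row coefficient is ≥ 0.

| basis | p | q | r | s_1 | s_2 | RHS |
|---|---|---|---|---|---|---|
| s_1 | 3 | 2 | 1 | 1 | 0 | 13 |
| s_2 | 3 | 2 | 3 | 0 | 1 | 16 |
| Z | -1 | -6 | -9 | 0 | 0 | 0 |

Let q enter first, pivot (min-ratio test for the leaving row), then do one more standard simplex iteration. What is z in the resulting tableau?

Ratio test on column q — row 1: 13/2 = 13/2; row 2: 16/2 = 8. Minimum is 13/2 at row 1 (s_1 leaves); pivot element 2.
Pivot on row 1; the Z-row RHS becomes 0 − (-6)·(13/2) = 39.
Next entering variable (most negative Z-row entry -6): r.
Ratio test on column r — row 1: (13/2)/(1/2) = 13; row 2: 3/2 = 3/2. Minimum is 3/2 at row 2 (s_2 leaves); pivot element 2.
After the second pivot the Z-row RHS is 39 − (-6)·(3/2) = 48.

48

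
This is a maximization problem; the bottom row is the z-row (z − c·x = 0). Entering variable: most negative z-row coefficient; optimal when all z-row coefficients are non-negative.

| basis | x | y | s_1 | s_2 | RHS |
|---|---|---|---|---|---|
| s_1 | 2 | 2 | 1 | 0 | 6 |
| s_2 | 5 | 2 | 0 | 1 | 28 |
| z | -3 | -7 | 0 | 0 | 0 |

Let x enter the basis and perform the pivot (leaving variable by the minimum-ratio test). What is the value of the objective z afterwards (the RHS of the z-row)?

9

Ratio test on column x — row 1: 6/2 = 3; row 2: 28/5 = 28/5. Minimum is 3 at row 1 (s_1 leaves); pivot element 2.
Pivot on row 1; the z-row RHS becomes 0 − (-3)·3 = 9.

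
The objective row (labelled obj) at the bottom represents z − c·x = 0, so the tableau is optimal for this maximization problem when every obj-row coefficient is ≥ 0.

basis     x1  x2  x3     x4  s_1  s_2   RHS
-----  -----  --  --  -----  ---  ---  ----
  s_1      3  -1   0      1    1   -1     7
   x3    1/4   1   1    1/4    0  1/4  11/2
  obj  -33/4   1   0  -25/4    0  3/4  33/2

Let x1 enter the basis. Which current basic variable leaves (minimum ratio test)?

s_1

Column x1 entries and ratios — s_1: 7/3 = 7/3; x3: (11/2)/(1/4) = 22.
Smallest ratio is 7/3 in the row of s_1, so s_1 leaves.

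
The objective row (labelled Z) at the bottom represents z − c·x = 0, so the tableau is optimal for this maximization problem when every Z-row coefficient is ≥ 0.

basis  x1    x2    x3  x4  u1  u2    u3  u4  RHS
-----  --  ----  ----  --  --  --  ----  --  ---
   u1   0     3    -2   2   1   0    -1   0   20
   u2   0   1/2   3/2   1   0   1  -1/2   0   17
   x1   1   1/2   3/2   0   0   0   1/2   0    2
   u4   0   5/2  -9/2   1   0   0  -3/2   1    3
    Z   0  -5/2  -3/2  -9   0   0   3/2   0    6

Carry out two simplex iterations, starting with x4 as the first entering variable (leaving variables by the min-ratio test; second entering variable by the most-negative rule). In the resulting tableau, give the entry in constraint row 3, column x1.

Ratio test on column x4 — row 1: 20/2 = 10; row 2: 17/1 = 17; row 3: entry 0 ≤ 0; row 4: 3/1 = 3. Minimum is 3 at row 4 (u4 leaves); pivot element 1.
Divide row 4 by 1; eliminate column x4 from the other rows.
Second iteration: most negative Z-row entry is -42 in column x3, so x3 enters.
Ratio test on column x3 — row 1: 14/7 = 2; row 2: 14/6 = 7/3; row 3: 2/(3/2) = 4/3; row 4: entry -9/2 ≤ 0. Minimum is 4/3 at row 3 (x1 leaves); pivot element 3/2.
Divide row 3 by 3/2; eliminate column x3 from the other rows.
After both pivots, the entry at constraint row 3, column x1 is 2/3.

2/3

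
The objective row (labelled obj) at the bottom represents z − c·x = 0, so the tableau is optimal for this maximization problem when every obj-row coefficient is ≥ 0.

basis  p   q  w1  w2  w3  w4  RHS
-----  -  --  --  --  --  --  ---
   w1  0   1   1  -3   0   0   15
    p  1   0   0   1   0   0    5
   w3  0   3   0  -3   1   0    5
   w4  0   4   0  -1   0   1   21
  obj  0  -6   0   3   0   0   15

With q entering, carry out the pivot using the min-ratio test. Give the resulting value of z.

25

Ratio test on column q — row 1: 15/1 = 15; row 2: entry 0 ≤ 0; row 3: 5/3 = 5/3; row 4: 21/4 = 21/4. Minimum is 5/3 at row 3 (w3 leaves); pivot element 3.
Pivot on row 3; the obj-row RHS becomes 15 − (-6)·(5/3) = 25.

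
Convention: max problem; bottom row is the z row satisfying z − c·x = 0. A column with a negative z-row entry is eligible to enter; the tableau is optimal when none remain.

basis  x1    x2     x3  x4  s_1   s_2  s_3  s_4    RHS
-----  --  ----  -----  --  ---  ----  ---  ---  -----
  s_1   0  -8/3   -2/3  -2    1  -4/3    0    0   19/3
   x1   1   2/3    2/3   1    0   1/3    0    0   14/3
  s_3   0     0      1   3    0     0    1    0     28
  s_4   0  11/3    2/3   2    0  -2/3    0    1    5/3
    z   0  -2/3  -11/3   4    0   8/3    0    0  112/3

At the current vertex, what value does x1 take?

14/3

x1 is basic (row 2); its value is the RHS of that row, 14/3.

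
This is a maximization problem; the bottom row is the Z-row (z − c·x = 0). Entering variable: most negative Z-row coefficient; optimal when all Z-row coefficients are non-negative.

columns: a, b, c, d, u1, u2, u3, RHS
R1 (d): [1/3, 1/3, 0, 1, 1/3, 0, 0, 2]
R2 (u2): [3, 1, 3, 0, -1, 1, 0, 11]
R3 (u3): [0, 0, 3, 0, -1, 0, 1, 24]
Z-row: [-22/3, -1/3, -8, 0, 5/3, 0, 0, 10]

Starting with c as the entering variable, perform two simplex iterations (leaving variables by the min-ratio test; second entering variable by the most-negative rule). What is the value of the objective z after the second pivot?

136/3

Ratio test on column c — row 1: entry 0 ≤ 0; row 2: 11/3 = 11/3; row 3: 24/3 = 8. Minimum is 11/3 at row 2 (u2 leaves); pivot element 3.
Pivot on row 2; the Z-row RHS becomes 10 − (-8)·(11/3) = 118/3.
Next entering variable (most negative Z-row entry -1): u1.
Ratio test on column u1 — row 1: 2/(1/3) = 6; row 2: entry -1/3 ≤ 0; row 3: entry 0 ≤ 0. Minimum is 6 at row 1 (d leaves); pivot element 1/3.
After the second pivot the Z-row RHS is 118/3 − (-1)·6 = 136/3.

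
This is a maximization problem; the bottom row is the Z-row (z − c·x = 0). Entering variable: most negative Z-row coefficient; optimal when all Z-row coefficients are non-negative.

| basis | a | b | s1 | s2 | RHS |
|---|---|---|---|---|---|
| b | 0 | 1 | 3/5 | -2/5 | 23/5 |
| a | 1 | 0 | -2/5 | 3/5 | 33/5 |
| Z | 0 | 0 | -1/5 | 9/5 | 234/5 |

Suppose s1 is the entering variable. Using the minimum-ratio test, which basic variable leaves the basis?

b

Column s1 entries and ratios — b: (23/5)/(3/5) = 23/3; a: -2/5 ≤ 0, skip.
Smallest ratio is 23/3 in the row of b, so b leaves.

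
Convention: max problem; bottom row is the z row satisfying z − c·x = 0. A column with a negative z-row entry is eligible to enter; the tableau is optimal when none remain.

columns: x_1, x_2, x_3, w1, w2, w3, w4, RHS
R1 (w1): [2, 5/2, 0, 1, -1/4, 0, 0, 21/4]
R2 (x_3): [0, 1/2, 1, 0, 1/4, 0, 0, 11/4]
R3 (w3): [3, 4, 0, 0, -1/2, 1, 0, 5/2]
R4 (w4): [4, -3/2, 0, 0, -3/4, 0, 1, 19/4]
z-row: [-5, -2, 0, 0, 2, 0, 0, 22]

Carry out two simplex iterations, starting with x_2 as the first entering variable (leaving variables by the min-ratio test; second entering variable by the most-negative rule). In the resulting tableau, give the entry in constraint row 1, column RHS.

43/12

Ratio test on column x_2 — row 1: (21/4)/(5/2) = 21/10; row 2: (11/4)/(1/2) = 11/2; row 3: (5/2)/4 = 5/8; row 4: entry -3/2 ≤ 0. Minimum is 5/8 at row 3 (w3 leaves); pivot element 4.
Divide row 3 by 4; eliminate column x_2 from the other rows.
Second iteration: most negative z-row entry is -7/2 in column x_1, so x_1 enters.
Ratio test on column x_1 — row 1: (59/16)/(1/8) = 59/2; row 2: entry -3/8 ≤ 0; row 3: (5/8)/(3/4) = 5/6; row 4: (91/16)/(41/8) = 91/82. Minimum is 5/6 at row 3 (x_2 leaves); pivot element 3/4.
Divide row 3 by 3/4; eliminate column x_1 from the other rows.
After both pivots, the entry at constraint row 1, column RHS is 43/12.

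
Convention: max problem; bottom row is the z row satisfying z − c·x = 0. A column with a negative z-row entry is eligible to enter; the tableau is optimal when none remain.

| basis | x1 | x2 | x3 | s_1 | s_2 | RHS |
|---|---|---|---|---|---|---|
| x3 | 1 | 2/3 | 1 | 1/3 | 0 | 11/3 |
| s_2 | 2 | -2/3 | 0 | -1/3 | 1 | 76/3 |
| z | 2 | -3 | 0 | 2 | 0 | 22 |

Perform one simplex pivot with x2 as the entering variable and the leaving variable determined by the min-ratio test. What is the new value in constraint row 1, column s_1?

Ratio test on column x2 — row 1: (11/3)/(2/3) = 11/2; row 2: entry -2/3 ≤ 0. Minimum is 11/2 at row 1 (x3 leaves); pivot element 2/3.
Divide row 1 by 2/3; eliminate column x2 from the other rows.
In the new row 1, the s_1 entry is the old entry divided by the pivot: (1/3)/(2/3) = 1/2.

1/2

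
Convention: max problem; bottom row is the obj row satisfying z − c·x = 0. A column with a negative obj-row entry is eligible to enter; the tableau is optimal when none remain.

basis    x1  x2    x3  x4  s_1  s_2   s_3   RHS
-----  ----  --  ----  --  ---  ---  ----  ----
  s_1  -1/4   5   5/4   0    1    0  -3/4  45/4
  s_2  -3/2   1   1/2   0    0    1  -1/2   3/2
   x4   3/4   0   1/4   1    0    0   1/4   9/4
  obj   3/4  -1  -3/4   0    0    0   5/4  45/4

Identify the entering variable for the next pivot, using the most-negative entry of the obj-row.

x2

Negative obj-row entries: x2: -1, x3: -3/4.
The most negative is -1 in column x2, so x2 enters.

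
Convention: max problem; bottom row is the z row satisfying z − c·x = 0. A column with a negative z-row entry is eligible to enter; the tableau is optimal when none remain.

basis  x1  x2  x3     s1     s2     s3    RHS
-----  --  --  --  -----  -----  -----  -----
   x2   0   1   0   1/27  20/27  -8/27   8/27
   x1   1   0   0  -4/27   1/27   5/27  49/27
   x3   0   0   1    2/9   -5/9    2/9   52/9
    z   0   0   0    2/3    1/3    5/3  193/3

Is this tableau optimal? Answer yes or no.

yes

Every z-row coefficient is ≥ 0, so the tableau is optimal.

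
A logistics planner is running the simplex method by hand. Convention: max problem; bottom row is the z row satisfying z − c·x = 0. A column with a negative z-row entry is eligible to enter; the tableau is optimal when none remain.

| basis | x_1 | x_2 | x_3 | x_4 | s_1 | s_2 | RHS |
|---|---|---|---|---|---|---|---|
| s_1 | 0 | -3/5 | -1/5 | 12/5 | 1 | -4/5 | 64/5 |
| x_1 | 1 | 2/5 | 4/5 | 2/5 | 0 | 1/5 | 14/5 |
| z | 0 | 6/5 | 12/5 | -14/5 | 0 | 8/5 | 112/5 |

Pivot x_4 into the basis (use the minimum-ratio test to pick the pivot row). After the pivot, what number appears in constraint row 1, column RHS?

16/3

Ratio test on column x_4 — row 1: (64/5)/(12/5) = 16/3; row 2: (14/5)/(2/5) = 7. Minimum is 16/3 at row 1 (s_1 leaves); pivot element 12/5.
Divide row 1 by 12/5; eliminate column x_4 from the other rows.
In the new row 1, the RHS entry is the old entry divided by the pivot: (64/5)/(12/5) = 16/3.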